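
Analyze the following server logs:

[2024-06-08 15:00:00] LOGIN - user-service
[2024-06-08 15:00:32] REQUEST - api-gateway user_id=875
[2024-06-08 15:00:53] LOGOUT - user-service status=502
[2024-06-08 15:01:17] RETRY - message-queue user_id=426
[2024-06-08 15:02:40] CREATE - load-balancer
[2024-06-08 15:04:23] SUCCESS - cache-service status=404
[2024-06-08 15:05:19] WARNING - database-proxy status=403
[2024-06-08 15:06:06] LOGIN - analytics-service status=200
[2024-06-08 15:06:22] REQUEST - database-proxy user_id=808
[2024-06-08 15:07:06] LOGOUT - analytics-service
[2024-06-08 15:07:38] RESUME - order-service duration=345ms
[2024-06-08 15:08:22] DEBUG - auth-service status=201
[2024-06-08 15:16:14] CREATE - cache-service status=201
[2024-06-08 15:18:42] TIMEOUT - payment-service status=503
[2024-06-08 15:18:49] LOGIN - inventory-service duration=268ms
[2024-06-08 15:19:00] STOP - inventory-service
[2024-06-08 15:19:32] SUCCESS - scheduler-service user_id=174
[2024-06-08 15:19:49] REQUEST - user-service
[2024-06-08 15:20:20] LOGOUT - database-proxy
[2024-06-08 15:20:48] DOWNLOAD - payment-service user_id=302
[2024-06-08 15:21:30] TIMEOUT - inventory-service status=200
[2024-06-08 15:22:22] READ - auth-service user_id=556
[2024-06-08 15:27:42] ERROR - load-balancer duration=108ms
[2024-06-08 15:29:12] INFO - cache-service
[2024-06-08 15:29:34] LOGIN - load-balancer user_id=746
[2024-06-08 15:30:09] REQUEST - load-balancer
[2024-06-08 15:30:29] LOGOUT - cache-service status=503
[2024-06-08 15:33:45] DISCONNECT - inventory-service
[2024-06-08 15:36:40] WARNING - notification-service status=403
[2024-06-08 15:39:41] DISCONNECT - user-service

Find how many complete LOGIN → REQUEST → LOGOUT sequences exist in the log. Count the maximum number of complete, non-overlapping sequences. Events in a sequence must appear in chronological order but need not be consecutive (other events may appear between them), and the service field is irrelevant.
4

To count sequences:

1. Look for pattern: LOGIN → REQUEST → LOGOUT
2. Greedily scan the log in chronological order, matching each sequence element in turn (ignoring service)
3. Each time the full pattern completes, increment the count and restart matching from the next event
4. Complete non-overlapping sequences found: 4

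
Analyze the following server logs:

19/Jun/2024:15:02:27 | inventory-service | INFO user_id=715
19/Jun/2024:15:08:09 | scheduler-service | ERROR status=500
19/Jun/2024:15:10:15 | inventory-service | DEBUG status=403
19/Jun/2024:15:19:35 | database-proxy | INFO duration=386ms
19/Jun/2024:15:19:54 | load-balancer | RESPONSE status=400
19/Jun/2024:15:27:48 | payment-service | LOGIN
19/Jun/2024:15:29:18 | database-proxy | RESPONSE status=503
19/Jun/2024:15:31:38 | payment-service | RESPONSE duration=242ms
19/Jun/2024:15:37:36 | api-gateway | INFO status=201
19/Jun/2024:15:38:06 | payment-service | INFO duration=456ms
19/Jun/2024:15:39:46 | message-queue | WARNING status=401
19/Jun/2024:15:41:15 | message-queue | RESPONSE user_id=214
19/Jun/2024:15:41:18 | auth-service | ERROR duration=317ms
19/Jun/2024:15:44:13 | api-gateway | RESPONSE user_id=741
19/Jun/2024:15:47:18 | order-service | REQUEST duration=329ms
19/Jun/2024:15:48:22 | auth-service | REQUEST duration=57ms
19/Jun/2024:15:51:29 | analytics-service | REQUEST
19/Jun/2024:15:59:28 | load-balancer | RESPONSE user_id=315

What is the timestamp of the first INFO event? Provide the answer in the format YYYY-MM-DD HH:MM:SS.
2024-06-19 15:02:27

To find the first event:

1. Filter for all INFO events
2. Sort by timestamp
3. Select the first one
4. Timestamp: 2024-06-19 15:02:27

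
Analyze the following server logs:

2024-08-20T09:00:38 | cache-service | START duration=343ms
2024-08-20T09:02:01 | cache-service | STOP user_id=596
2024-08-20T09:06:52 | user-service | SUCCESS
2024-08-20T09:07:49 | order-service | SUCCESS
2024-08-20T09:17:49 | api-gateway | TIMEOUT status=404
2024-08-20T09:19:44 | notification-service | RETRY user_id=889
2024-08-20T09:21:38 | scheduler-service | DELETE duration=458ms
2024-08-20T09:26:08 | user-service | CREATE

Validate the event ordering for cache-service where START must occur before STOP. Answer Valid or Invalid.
Valid

To validate ordering:

1. Required order: START → STOP
2. Rule: START must occur before STOP
3. Check actual order of events for cache-service
4. Result: Valid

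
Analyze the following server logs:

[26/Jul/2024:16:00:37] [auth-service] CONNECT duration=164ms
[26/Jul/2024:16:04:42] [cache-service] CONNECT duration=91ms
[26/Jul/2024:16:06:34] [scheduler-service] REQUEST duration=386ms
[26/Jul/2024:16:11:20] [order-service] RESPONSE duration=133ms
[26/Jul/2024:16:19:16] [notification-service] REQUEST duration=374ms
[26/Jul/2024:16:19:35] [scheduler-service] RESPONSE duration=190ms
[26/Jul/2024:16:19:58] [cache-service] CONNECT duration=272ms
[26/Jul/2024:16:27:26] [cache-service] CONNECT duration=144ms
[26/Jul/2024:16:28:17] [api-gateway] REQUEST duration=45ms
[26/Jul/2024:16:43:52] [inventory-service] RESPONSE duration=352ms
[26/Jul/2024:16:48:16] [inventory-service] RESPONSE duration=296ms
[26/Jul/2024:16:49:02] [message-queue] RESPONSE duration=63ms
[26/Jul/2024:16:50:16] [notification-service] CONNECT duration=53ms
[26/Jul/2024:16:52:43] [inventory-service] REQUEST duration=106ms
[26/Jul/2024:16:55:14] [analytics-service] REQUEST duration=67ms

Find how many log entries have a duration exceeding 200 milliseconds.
5

To count timeouts:

1. Threshold: 200ms
2. Extract duration from each log entry
3. Count entries where duration > 200
4. Timeout count: 5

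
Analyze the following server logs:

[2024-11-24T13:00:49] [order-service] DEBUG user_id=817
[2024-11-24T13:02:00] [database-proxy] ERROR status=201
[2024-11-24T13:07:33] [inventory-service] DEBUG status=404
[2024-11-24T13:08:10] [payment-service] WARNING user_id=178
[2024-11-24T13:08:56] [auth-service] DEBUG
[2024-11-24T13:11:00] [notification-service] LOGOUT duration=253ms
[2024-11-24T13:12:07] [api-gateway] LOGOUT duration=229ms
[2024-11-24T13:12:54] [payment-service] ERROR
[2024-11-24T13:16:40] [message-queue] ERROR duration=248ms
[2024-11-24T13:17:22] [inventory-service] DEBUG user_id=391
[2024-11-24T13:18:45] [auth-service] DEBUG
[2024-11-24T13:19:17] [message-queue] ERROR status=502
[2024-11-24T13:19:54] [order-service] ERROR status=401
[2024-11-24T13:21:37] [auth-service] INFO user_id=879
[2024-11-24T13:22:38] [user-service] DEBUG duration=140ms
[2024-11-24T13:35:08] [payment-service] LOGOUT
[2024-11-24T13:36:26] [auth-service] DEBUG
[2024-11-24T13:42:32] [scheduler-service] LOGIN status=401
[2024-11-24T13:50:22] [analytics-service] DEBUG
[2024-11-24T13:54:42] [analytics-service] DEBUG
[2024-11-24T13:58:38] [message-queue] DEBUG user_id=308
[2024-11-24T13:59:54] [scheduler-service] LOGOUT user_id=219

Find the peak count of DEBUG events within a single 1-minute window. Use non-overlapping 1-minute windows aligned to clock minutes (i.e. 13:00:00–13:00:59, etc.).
1

To find the burst window:

1. Divide the log period into non-overlapping 1-minute windows starting at 13:00
2. Count DEBUG events in each window
3. Find the window with maximum count
4. Maximum events in a window: 1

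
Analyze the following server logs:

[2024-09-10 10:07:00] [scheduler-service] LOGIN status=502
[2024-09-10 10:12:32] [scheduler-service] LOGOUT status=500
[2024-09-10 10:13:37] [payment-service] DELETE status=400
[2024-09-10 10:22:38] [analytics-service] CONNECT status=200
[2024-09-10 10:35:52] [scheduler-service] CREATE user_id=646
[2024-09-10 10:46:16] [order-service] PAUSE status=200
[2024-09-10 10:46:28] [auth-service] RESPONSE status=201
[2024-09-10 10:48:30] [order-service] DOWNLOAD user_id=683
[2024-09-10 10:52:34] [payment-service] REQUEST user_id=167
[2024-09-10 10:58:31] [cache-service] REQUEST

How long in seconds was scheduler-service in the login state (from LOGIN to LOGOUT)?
332

To calculate state duration:

1. Find LOGIN event for scheduler-service: 2024-09-10 10:07:00
2. Find LOGOUT event for scheduler-service: 2024-09-10 10:12:32
3. Calculate duration: 2024-09-10 10:12:32 - 2024-09-10 10:07:00 = 332 seconds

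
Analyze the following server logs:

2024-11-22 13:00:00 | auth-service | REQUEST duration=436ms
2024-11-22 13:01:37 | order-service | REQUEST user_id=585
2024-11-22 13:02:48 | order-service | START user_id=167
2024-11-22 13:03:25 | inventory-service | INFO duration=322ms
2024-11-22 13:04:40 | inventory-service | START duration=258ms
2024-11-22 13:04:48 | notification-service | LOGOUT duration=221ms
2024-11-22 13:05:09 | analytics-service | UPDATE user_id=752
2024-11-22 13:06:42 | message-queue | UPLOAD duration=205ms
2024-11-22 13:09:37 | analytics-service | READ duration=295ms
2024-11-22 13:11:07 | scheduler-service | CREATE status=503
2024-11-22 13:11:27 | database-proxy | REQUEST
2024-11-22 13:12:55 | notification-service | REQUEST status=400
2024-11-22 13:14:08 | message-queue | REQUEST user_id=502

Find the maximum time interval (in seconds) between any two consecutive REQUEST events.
590

To find the longest gap:

1. Extract all REQUEST events in chronological order
2. Calculate time differences between consecutive events
3. Find the maximum difference
4. Longest gap: 590 seconds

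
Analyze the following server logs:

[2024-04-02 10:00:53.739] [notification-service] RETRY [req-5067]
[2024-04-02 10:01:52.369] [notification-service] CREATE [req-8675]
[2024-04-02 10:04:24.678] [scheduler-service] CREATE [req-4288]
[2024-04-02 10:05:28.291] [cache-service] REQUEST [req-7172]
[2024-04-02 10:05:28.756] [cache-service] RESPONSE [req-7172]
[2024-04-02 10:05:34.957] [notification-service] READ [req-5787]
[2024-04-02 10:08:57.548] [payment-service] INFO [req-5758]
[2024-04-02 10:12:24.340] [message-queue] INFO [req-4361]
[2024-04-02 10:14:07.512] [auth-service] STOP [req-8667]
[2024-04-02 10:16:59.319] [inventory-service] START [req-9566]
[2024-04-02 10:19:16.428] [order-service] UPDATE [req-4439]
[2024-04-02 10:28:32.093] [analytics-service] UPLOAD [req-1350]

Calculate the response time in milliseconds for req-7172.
465

To calculate latency:

1. Find REQUEST with id req-7172: 2024-04-02 10:05:28.291
2. Find RESPONSE with id req-7172: 2024-04-02 10:05:28.756
3. Latency: 2024-04-02 10:05:28.756 - 2024-04-02 10:05:28.291 = 465ms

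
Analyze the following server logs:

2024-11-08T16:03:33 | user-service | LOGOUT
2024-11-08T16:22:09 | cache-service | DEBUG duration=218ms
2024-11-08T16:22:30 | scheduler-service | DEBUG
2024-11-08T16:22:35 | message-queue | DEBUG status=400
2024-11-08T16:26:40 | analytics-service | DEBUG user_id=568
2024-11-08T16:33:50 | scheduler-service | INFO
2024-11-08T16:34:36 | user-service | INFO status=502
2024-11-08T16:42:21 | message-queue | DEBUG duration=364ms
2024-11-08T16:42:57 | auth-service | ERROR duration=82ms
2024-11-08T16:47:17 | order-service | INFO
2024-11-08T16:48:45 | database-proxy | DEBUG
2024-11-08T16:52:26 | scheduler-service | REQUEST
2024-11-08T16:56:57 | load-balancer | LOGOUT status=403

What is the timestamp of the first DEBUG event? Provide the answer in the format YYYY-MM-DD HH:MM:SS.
2024-11-08 16:22:09

To find the first event:

1. Filter for all DEBUG events
2. Sort by timestamp
3. Select the first one
4. Timestamp: 2024-11-08 16:22:09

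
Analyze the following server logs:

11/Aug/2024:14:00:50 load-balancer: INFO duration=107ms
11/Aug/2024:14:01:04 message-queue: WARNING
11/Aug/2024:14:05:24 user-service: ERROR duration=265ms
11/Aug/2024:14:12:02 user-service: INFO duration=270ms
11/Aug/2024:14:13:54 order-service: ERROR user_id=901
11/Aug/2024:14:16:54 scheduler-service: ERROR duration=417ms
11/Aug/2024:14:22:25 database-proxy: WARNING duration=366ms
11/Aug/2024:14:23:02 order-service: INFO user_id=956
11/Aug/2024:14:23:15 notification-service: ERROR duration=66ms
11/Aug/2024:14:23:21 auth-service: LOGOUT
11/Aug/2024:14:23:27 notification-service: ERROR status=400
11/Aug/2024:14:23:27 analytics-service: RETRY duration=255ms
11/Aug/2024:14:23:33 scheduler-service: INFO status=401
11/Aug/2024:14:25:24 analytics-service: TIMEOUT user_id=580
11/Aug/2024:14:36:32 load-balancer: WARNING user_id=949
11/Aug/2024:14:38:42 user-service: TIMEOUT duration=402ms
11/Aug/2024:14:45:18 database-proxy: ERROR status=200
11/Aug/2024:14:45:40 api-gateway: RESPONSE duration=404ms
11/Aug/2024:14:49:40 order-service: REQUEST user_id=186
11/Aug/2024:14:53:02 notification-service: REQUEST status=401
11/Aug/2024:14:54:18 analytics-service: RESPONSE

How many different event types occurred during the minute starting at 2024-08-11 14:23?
4

To count unique event types:

1. Filter events in the minute starting at 2024-08-11 14:23
2. Extract event types from matching entries
3. Count unique types: 4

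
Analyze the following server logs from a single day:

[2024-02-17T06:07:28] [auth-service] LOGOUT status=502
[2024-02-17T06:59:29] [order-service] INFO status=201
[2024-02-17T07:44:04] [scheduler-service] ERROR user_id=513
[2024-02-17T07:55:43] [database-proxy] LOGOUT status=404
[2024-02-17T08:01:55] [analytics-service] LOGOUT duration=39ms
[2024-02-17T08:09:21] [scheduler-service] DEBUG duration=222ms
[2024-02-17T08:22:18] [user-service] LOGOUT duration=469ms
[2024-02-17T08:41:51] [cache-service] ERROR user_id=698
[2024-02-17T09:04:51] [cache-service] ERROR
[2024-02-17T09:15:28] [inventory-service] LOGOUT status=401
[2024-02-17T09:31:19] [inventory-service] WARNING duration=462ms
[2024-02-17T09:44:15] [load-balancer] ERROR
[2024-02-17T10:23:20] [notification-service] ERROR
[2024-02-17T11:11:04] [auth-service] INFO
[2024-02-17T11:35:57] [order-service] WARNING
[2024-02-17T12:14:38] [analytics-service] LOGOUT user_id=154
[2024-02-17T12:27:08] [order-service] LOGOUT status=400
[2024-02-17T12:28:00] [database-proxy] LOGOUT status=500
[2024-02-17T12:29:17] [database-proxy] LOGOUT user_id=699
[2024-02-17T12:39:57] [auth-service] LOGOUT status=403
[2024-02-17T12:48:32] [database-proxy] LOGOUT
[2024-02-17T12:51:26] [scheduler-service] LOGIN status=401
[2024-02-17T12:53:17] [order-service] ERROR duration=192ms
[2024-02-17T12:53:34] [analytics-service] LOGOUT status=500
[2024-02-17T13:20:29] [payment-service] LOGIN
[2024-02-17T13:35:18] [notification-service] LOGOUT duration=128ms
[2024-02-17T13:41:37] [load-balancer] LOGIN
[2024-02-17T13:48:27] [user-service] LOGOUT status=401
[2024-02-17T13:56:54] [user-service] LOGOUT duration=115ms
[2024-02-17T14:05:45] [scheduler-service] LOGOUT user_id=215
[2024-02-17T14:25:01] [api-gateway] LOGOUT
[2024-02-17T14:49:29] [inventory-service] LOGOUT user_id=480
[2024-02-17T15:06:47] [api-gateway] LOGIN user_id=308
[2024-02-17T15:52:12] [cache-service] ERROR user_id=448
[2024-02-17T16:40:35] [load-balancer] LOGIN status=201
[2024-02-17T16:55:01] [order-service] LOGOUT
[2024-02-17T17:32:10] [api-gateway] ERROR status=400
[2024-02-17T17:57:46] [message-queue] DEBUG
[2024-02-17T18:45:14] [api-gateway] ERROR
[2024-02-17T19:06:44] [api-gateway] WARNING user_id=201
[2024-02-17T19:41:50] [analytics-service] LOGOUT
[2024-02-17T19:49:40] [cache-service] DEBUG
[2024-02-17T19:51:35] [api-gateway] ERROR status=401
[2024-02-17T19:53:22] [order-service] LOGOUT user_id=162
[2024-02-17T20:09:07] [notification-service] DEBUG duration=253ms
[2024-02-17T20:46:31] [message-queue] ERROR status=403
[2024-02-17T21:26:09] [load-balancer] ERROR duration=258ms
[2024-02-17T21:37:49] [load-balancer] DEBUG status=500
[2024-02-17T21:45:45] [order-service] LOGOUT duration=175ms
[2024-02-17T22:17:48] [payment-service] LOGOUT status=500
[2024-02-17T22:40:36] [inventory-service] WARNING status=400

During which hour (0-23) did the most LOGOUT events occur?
12

To find the peak hour:

1. Group all LOGOUT events by hour
2. Count events in each hour
3. Find hour with maximum count
4. Peak hour: 12 (with 7 events)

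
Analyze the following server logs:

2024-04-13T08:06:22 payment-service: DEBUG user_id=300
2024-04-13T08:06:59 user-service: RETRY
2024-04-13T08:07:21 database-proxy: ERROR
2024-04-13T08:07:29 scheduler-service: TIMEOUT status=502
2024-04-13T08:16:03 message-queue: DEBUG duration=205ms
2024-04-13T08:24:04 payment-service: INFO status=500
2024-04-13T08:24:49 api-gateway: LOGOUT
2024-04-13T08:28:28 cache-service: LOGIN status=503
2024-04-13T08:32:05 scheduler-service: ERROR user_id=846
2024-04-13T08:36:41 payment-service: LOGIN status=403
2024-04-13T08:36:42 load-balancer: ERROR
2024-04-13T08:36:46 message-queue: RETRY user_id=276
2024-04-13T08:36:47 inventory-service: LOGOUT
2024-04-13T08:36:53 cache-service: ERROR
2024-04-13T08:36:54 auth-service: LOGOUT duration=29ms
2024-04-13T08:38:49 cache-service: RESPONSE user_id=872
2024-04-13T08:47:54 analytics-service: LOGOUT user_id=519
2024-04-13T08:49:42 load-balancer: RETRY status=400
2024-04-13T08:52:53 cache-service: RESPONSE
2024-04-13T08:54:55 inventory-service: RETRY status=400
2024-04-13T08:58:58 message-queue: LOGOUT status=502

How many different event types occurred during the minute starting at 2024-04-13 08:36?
4

To count unique event types:

1. Filter events in the minute starting at 2024-04-13 08:36
2. Extract event types from matching entries
3. Count unique types: 4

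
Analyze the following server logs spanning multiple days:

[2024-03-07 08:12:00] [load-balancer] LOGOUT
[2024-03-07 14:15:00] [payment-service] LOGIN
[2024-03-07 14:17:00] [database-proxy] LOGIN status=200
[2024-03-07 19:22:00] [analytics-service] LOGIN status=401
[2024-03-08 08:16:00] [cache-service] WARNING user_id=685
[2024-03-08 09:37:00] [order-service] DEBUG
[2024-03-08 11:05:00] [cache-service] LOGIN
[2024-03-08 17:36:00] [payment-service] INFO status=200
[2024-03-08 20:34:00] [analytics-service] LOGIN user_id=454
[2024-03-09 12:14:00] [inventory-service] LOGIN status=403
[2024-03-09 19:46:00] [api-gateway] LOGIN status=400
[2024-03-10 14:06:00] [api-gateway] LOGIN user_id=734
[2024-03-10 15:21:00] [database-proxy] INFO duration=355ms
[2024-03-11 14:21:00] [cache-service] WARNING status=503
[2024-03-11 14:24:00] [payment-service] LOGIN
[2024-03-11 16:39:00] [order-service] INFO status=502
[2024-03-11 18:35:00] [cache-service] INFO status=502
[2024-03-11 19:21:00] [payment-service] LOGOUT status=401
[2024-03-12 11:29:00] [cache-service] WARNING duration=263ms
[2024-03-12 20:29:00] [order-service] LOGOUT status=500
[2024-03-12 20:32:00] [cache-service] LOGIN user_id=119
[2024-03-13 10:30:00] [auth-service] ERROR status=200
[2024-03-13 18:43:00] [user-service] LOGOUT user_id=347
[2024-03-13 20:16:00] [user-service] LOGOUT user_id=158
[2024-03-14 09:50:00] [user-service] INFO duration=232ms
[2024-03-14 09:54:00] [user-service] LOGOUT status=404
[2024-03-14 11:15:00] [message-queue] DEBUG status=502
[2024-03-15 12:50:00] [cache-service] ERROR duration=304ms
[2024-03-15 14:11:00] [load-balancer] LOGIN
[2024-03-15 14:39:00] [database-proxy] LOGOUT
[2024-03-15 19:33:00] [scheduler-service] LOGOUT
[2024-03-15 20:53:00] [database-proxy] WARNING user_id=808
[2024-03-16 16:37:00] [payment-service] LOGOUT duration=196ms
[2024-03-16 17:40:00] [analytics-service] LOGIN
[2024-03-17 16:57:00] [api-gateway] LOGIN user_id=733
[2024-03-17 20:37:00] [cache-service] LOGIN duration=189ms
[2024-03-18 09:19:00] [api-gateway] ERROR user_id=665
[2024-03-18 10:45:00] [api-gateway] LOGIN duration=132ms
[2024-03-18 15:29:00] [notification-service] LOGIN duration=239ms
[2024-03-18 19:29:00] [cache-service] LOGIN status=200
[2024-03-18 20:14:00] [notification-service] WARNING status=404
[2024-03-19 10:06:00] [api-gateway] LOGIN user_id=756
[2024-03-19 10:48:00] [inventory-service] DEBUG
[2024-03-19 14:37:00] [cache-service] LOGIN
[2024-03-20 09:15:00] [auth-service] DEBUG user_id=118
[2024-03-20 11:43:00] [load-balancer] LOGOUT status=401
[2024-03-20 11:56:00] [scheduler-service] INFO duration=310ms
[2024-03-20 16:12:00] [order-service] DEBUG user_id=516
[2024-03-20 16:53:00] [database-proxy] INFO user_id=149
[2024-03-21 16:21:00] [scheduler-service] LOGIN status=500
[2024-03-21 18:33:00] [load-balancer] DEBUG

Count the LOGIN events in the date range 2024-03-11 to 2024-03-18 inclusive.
9

To filter by date range:

1. Date range: 2024-03-11 through 2024-03-18, both dates inclusive
2. Filter for LOGIN events whose date falls in this range
3. Count matching events: 9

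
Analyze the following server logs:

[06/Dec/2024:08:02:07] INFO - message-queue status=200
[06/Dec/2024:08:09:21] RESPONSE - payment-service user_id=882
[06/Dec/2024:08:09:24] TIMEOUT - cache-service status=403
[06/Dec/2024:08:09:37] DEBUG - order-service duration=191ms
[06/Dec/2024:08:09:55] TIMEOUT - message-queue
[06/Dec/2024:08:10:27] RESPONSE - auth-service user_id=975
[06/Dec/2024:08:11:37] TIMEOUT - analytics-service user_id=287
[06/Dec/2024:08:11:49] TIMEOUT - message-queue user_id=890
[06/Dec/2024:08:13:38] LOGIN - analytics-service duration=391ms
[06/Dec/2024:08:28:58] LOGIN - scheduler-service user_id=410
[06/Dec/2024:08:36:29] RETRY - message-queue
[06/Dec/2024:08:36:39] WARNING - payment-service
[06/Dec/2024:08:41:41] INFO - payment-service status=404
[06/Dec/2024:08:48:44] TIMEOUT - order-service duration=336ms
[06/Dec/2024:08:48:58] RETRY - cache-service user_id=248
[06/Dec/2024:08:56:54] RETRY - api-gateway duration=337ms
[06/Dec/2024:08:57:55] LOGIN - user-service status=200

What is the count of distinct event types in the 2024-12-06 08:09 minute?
3

To count unique event types:

1. Filter events in the minute starting at 2024-12-06 08:09
2. Extract event types from matching entries
3. Count unique types: 3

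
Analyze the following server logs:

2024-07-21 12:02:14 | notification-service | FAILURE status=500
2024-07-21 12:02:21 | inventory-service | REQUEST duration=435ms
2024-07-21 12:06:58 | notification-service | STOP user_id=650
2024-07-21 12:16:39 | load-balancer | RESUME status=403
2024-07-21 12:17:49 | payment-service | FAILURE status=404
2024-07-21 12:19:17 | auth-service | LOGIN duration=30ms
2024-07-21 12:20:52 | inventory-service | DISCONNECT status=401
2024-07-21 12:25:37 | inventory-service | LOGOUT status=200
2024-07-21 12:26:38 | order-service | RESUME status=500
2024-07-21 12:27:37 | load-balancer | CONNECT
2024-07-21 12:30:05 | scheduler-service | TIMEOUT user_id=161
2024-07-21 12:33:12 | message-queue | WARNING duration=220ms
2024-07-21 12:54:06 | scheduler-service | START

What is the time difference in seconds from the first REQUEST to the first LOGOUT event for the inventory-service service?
1396

To find the time between events:

1. Locate the first REQUEST event for inventory-service: 2024-07-21 12:02:21
2. Locate the first LOGOUT event for inventory-service: 2024-07-21 12:25:37
3. Calculate the difference: 2024-07-21 12:25:37 - 2024-07-21 12:02:21 = 1396 seconds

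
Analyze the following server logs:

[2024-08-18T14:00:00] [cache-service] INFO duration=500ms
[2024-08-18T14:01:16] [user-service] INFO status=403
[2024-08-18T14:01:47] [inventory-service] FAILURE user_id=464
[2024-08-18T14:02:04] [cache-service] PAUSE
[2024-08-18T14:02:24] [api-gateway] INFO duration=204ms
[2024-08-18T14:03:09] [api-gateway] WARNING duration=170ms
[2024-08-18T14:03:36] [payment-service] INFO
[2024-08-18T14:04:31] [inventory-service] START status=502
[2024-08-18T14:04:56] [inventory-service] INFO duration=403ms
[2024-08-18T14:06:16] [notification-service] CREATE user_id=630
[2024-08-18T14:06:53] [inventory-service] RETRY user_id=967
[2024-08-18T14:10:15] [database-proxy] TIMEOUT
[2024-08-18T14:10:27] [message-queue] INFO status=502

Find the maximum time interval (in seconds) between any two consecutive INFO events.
331

To find the longest gap:

1. Extract all INFO events in chronological order
2. Calculate time differences between consecutive events
3. Find the maximum difference
4. Longest gap: 331 seconds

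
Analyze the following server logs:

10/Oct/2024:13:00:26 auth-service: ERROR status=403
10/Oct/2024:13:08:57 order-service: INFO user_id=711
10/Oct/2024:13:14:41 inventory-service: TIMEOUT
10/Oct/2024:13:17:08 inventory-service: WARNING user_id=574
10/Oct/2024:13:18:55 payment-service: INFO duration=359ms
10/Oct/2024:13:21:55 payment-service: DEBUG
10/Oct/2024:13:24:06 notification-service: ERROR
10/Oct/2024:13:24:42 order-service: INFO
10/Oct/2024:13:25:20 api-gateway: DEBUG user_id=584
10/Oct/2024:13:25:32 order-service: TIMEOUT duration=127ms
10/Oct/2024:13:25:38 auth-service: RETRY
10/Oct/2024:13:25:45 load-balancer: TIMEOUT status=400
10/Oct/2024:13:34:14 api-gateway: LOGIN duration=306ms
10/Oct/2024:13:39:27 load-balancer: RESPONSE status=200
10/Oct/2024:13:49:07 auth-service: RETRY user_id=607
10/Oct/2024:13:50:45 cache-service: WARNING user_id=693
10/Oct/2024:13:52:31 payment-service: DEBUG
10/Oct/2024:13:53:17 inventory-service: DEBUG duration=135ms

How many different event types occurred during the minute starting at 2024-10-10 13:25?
3

To count unique event types:

1. Filter events in the minute starting at 2024-10-10 13:25
2. Extract event types from matching entries
3. Count unique types: 3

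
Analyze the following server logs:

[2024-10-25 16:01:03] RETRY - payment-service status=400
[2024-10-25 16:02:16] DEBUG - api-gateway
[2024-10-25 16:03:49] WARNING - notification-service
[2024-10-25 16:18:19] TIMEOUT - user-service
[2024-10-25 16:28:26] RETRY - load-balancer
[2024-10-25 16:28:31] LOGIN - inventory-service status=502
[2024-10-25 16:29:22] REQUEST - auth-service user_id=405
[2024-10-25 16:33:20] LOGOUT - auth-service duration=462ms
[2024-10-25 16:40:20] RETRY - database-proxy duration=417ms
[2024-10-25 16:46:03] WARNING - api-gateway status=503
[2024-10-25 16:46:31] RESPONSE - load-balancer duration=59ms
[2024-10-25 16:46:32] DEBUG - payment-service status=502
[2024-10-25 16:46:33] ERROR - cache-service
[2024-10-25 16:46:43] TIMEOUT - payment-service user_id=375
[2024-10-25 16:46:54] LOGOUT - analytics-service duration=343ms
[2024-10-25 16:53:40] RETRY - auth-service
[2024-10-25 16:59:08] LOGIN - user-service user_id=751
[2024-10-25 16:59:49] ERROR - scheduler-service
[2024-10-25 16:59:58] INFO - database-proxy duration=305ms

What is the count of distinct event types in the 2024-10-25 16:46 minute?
6

To count unique event types:

1. Filter events in the minute starting at 2024-10-25 16:46
2. Extract event types from matching entries
3. Count unique types: 6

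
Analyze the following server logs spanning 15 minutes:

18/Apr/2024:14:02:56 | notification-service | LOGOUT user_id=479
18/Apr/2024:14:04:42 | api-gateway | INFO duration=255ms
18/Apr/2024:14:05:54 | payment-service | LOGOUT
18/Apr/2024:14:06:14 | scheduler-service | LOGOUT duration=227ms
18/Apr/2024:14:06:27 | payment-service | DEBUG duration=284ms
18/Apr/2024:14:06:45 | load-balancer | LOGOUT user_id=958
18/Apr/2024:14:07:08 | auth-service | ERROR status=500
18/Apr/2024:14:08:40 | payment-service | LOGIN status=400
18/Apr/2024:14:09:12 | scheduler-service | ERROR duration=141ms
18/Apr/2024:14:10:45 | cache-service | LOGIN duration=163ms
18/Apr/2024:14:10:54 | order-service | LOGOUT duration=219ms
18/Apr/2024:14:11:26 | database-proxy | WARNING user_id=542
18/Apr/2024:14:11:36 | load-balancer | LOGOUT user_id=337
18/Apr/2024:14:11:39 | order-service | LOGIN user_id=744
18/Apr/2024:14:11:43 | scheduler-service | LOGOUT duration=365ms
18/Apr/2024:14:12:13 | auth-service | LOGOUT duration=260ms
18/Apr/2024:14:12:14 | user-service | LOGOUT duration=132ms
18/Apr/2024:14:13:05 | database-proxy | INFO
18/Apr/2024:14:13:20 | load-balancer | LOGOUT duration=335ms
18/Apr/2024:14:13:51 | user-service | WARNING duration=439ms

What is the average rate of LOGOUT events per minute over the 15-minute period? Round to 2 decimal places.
0.67

To calculate the rate:

1. Count total LOGOUT events: 10
2. Total time period: 15 minutes
3. Rate = 10 / 15 = 0.67 events per minute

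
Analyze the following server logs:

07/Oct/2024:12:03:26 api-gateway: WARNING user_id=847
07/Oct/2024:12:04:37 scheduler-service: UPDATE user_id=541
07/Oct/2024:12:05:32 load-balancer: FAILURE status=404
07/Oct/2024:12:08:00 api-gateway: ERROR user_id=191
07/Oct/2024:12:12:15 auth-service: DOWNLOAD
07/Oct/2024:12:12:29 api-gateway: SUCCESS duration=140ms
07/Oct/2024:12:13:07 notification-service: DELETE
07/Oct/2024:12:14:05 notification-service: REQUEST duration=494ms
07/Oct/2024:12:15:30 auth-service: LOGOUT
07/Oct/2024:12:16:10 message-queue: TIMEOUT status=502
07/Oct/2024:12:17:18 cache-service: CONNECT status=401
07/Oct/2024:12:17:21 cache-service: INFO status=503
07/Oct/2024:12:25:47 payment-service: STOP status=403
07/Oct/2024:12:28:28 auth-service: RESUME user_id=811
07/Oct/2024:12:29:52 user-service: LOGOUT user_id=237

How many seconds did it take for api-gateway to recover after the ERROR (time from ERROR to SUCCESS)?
269

To calculate recovery time:

1. Find ERROR event for api-gateway: 07/Oct/2024:12:08:00
2. Find next SUCCESS event for api-gateway: 07/Oct/2024:12:12:29
3. Recovery time: 07/Oct/2024:12:12:29 - 07/Oct/2024:12:08:00 = 269 seconds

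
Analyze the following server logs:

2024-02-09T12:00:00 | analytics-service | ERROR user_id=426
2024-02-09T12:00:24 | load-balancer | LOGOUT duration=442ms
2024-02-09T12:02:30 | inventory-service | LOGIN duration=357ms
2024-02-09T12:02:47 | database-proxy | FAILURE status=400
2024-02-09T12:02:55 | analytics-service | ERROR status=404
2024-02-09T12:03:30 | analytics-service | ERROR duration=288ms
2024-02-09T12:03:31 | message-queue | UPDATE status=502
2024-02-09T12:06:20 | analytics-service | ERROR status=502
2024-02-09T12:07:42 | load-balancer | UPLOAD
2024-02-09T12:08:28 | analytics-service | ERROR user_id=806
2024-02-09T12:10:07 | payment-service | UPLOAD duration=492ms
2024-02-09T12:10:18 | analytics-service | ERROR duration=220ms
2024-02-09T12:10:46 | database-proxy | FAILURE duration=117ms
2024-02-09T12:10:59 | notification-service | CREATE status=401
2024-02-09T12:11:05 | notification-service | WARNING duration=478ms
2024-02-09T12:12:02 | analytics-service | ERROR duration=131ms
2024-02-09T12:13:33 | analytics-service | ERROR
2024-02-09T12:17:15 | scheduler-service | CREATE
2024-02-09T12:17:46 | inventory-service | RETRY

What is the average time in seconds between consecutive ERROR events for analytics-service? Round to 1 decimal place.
116.1

To calculate average interval:

1. Find all ERROR events for analytics-service in order
2. Calculate time gaps between consecutive events
3. Compute mean of gaps: 813 / 7 = 116.1 seconds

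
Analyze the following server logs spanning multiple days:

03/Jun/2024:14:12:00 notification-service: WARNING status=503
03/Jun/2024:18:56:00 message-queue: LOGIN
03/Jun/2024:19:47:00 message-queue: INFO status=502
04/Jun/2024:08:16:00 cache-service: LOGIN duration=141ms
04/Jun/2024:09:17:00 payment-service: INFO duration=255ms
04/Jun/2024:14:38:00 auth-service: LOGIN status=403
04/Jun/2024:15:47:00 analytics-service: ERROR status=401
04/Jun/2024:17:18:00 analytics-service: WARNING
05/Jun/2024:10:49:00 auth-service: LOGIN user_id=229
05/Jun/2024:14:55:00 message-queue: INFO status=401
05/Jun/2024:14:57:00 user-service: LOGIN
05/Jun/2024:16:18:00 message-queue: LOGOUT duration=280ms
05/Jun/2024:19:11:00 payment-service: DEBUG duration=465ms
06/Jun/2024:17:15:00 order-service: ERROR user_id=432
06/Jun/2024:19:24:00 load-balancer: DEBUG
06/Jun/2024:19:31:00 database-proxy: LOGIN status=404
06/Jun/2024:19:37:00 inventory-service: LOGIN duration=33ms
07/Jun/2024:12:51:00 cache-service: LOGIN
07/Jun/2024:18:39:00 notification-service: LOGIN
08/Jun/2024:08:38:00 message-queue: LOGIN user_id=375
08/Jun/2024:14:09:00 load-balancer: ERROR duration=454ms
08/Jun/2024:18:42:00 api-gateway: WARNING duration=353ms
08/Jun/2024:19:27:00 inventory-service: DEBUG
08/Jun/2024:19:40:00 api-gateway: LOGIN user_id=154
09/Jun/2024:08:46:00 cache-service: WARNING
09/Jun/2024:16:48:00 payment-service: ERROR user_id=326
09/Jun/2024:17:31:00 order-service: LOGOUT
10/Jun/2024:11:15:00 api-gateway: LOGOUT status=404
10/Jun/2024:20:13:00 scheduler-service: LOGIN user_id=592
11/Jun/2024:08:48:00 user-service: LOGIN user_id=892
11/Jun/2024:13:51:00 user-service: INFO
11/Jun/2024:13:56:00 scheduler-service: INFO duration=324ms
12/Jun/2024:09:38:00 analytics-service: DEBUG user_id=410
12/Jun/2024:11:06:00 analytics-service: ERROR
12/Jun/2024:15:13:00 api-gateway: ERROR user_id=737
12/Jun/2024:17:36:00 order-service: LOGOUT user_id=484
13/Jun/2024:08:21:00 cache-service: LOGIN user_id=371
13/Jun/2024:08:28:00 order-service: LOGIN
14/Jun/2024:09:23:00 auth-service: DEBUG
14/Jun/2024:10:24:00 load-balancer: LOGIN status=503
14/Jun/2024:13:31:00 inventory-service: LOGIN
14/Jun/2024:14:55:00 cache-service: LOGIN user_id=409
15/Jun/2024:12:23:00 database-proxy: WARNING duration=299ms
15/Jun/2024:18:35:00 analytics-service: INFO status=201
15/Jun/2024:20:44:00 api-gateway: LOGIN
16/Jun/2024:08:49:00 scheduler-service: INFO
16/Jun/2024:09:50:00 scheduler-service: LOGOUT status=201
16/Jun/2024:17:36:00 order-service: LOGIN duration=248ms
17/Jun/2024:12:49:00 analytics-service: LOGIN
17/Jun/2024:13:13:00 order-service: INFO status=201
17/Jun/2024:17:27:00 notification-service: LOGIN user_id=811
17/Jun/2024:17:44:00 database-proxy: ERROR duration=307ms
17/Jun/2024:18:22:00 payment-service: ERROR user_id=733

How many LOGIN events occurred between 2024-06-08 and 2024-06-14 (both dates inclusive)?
9

To filter by date range:

1. Date range: 2024-06-08 through 2024-06-14, both dates inclusive
2. Filter for LOGIN events whose date falls in this range
3. Count matching events: 9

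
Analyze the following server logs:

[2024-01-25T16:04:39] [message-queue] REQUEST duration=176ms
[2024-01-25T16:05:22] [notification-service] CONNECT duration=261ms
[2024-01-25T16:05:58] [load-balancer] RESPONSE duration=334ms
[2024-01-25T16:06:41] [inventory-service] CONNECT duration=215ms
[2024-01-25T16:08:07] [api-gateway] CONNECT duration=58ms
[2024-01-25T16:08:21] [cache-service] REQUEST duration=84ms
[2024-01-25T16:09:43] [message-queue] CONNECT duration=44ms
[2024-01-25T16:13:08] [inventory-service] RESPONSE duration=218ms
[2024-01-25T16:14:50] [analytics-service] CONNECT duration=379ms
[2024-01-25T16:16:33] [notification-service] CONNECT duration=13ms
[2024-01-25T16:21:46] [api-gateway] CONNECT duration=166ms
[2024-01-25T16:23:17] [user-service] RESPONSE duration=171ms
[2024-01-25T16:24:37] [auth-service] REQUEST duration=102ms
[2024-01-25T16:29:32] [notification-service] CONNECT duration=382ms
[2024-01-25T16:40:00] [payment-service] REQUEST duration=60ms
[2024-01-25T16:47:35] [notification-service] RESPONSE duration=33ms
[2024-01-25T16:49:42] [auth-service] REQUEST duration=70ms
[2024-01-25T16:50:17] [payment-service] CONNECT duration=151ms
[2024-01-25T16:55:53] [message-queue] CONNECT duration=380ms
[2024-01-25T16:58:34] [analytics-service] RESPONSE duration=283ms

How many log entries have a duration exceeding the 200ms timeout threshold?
8

To count timeouts:

1. Threshold: 200ms
2. Extract duration from each log entry
3. Count entries where duration > 200
4. Timeout count: 8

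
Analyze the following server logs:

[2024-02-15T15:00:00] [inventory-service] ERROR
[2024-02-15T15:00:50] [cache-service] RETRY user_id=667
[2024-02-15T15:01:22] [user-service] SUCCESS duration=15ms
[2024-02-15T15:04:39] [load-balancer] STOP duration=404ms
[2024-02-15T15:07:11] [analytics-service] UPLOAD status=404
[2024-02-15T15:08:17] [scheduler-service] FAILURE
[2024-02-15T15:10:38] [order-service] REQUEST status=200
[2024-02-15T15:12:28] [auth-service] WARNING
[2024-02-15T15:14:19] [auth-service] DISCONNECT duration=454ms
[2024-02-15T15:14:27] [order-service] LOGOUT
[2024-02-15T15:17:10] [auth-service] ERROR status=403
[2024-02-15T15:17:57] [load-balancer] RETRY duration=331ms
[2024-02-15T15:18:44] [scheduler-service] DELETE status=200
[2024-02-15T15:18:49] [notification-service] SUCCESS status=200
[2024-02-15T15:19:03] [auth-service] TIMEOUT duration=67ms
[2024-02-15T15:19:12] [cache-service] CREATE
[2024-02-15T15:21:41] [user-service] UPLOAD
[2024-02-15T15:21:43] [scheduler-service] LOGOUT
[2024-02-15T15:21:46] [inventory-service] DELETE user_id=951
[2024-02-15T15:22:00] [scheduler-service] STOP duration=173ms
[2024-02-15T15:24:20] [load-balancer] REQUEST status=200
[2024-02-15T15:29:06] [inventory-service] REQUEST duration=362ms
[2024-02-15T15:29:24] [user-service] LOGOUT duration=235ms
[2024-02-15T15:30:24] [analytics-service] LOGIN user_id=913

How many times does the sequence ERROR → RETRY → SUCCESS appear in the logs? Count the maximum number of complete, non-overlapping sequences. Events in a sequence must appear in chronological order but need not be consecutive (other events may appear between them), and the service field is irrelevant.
2

To count sequences:

1. Look for pattern: ERROR → RETRY → SUCCESS
2. Greedily scan the log in chronological order, matching each sequence element in turn (ignoring service)
3. Each time the full pattern completes, increment the count and restart matching from the next event
4. Complete non-overlapping sequences found: 2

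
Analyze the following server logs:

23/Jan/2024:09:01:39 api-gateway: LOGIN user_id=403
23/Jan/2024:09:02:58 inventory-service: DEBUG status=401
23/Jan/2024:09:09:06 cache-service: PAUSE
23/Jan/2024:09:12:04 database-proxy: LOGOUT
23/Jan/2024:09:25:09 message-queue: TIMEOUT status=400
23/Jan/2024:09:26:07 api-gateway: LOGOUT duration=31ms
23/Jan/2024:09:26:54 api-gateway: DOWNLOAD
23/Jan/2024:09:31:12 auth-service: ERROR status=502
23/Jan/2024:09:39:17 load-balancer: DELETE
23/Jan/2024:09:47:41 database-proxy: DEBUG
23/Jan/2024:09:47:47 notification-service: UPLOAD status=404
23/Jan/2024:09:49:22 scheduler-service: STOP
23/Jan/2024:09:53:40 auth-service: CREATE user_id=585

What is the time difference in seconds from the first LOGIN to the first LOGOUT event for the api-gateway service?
1468

To find the time between events:

1. Locate the first LOGIN event for api-gateway: 23/Jan/2024:09:01:39
2. Locate the first LOGOUT event for api-gateway: 23/Jan/2024:09:26:07
3. Calculate the difference: 23/Jan/2024:09:26:07 - 23/Jan/2024:09:01:39 = 1468 seconds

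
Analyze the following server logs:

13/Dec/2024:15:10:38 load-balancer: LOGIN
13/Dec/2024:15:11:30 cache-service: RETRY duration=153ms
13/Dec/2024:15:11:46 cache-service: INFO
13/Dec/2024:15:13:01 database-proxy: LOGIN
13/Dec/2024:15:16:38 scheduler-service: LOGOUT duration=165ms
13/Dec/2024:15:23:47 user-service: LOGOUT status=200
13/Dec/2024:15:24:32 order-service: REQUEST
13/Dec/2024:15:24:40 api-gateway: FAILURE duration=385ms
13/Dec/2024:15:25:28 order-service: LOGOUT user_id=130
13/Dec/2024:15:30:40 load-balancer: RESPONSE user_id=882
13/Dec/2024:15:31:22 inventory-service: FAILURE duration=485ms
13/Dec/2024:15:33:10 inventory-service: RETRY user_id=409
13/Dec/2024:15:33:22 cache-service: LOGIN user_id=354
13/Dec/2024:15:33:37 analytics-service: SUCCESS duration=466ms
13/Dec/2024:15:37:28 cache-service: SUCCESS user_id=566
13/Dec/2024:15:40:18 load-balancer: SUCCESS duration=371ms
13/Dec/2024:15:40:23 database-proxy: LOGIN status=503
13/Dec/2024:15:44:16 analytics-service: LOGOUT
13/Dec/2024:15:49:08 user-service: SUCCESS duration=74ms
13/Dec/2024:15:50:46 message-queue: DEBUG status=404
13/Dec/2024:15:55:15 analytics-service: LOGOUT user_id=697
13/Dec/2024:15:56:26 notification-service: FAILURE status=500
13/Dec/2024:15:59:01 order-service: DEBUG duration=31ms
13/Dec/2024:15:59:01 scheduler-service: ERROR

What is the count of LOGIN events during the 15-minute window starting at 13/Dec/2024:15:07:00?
2

To count events in the time window:

1. Window boundaries: 13/Dec/2024:15:07:00 to 13/Dec/2024:15:22:00
2. Filter for LOGIN events within this window
3. Count matching events: 2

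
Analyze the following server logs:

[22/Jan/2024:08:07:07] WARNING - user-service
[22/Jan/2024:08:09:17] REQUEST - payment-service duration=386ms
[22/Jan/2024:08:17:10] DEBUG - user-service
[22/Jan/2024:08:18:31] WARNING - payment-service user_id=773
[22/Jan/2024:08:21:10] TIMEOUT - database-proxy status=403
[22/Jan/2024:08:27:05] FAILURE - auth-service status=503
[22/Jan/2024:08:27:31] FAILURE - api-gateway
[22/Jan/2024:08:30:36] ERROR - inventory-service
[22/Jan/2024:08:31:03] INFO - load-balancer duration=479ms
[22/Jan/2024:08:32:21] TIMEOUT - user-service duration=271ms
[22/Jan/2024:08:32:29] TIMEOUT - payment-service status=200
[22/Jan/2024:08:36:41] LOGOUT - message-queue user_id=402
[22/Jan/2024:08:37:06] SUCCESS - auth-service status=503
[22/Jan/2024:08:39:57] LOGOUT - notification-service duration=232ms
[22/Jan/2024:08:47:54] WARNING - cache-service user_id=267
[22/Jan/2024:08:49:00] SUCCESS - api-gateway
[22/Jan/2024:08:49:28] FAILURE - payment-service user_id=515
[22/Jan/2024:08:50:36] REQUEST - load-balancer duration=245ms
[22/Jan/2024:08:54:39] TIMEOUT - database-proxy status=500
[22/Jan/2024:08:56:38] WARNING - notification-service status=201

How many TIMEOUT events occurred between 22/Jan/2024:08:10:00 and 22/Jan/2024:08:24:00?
1

To count events in the time window:

1. Window boundaries: 22/Jan/2024:08:10:00 to 22/Jan/2024:08:24:00
2. Filter for TIMEOUT events within this window
3. Count matching events: 1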